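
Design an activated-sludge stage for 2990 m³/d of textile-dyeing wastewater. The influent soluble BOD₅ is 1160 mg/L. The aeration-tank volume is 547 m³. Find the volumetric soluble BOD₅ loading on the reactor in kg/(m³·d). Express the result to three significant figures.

Volumetric loading L_v = Q·S₀ / V = 2990 × 1160 g/m³ / 547.0 m³ = 6341 g/(m³·d) = 6.341 kg soluble BOD₅/(m³·d).

L_v ≈ 6.34 kg soluble BOD₅/(m³·d)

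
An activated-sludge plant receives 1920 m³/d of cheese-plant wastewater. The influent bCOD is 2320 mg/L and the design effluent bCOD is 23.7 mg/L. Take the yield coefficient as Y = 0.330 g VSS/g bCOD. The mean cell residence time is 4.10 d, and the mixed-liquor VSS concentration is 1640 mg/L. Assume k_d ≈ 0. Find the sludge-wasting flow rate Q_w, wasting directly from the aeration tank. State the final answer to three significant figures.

Q_w ≈ 887 m³/d

V·X = Y·Q·ΔS·θ_c gives V = 0.330 × 1920 × (2320 − 23.7) × 4.10 / 1640 = 3637 m³.
With mixed-liquor wasting, θ_c = V/Q_w, so Q_w = V/θ_c = 3637/4.10 = 887.2 m³/d.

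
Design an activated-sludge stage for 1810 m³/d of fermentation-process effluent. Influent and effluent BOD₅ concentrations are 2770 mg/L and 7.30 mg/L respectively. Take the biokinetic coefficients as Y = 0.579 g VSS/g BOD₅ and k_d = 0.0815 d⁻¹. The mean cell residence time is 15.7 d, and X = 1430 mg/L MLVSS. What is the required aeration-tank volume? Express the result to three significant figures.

From the SRT design equation V = Y Q (S₀−S) θ_c / [X (1 + k_d θ_c)] = 0.579 × 1810 × (2770 − 7.30) × 15.7 / [1430 × (1 + 0.0815 × 15.7)] = 4.55×10^7 / 3260 = 13945 m³.

V ≈ 13900 m³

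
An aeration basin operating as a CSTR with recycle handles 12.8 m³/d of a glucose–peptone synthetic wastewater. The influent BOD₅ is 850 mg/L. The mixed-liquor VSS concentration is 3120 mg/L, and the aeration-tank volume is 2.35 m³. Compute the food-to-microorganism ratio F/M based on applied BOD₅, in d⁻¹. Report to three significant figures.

F/M ≈ 1.48 d⁻¹

Food-to-microorganism ratio F/M = Q S₀ / (V X) = 12.8 × 850 / (2.350 × 3120) = 1.484 d⁻¹.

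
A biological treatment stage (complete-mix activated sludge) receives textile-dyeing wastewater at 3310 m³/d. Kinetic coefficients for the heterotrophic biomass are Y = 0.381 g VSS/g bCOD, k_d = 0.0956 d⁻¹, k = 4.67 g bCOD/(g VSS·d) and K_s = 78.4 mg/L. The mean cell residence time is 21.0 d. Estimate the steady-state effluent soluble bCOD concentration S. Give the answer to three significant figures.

S ≈ 6.86 mg/L

For a completely mixed reactor with recycle the Lawrence–McCarty relation gives S = K_s·(1 + k_d·θ_c) / [θ_c·(Y·k − k_d) − 1] = 78.4 × (1 + 0.0956 × 21.0) / [21.0 × (0.381 × 4.67 − 0.0956) − 1] = 235.8 / 34.36 = 6.863 mg/L.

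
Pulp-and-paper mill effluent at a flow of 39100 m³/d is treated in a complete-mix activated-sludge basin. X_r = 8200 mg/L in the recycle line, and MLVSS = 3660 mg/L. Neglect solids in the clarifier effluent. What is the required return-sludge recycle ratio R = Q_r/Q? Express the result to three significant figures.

Solids balance on the clarifier gives (1+R)X = R·X_r, so R = X/(X_r − X) = 3660 / (8200 − 3660) = 0.8062.

R ≈ 0.806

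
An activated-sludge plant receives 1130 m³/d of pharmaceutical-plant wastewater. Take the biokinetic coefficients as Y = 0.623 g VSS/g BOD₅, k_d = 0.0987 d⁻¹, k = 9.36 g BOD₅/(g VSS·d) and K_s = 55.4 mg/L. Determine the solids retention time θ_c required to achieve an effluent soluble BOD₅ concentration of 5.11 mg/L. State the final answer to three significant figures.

From 1/θ_c = Y·k·S/(K_s + S) − k_d: Y·k·S/(K_s+S) = 0.623 × 9.36 × 5.11 / (55.4 + 5.11) = 0.4924 d⁻¹.
Then 1/θ_c = μ − k_d = 0.4924 − 0.0987 = 0.3937 d⁻¹, giving θ_c = 2.540 d.

θ_c ≈ 2.54 d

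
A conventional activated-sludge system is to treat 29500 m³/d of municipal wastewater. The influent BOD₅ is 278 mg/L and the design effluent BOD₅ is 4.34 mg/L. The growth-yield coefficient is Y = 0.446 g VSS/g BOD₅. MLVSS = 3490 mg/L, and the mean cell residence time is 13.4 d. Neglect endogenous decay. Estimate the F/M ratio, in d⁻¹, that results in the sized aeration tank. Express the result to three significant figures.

F/M ≈ 0.170 d⁻¹

With k_d = 0 the design equation reduces to V = Y Q (S₀−S) θ_c / X = 0.446 × 29500 × (278 − 4.34) × 13.4 / 3490 = 13824 m³.
F/M = applied load / biomass = Q·S₀/(V·X) = 29500 × 278 / (13824 × 3490) = 0.1700 d⁻¹.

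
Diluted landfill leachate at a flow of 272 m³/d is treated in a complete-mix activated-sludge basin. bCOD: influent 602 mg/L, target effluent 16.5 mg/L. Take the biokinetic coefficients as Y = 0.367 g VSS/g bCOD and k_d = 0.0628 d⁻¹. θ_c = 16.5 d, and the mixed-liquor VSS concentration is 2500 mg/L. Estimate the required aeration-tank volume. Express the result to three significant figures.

Steady-state biomass mass balance: V·X·(1 + k_d·θ_c) = Y·Q·(S₀ − S)·θ_c, so V = 0.367 × 272 × (602 − 16.5) × 16.5 / [2500 × (1 + 0.0628 × 16.5)] = 9.64×10^5 / 5090 = 189.4 m³.

V ≈ 189 m³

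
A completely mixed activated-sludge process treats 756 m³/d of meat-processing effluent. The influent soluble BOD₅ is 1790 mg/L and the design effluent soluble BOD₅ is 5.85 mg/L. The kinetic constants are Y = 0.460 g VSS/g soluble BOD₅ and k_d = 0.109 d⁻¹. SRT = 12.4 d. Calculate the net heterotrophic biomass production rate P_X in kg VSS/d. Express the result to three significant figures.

Correct the yield for decay: Y_obs = Y/(1 + k_d θ_c) = 0.460 / (1 + 0.109 × 12.4) = 0.460 / 2.352 = 0.1956.
ΔS = 1790 − 5.85 = 1784 mg/L, so the substrate removal rate is 756 × 1784/1000 = 1349 kg soluble BOD₅/d.
So the net sludge growth is P_X = 0.1956 × 1349 = 263.8 kg VSS/d.

P_X ≈ 264 kg VSS/d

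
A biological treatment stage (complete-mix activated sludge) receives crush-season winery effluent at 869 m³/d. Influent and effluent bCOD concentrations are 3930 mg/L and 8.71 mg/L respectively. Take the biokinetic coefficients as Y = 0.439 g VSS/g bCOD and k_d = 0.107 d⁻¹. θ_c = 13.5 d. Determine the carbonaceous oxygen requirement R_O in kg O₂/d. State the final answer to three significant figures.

R_O ≈ 2540 kg O₂/d

Y_obs = Y / (1 + k_d θ_c) = 0.439 / (1 + 0.107 × 13.5) = 0.439 / 2.444 = 0.1796.
Substrate removed = Q·(S₀ − S) = 869 m³/d × (3930 − 8.71) g/m³ = 3.41×10^6 g/d = 3408 kg/d.
P_X = Y_obs·Q·(S₀ − S) = 0.1796 × 3408 = 612.0 kg VSS/d.
R_O = Q·ΔS − 1.42 P_X = 3408 − 869.0 = 2539 kg O₂/d.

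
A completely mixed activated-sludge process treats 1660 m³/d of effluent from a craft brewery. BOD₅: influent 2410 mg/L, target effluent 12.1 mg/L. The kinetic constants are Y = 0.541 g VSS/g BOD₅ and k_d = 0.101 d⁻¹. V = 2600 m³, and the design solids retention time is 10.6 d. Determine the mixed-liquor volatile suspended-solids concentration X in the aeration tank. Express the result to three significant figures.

X ≈ 4240 mg/L

X = Y·Q·ΔS·θ_c / [V·(1 + k_d θ_c)] = 0.541 × 1660 × (2410 − 12.1) × 10.6 / [2600 × (1 + 0.101 × 10.6)] = 4240 mg/L.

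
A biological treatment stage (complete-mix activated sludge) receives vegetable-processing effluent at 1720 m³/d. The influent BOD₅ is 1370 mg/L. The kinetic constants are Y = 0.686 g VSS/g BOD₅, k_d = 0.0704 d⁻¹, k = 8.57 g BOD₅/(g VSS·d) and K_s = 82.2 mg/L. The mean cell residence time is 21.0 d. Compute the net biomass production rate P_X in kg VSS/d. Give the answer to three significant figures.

P_X ≈ 651 kg VSS/d

Effluent substrate depends only on kinetics and SRT: S = K_s(1 + k_d θ_c) / [θ_c(Yk − k_d) − 1] = 82.2 × (1 + 0.0704 × 21.0) / [21.0 × (0.686 × 8.57 − 0.0704) − 1] = 203.7 / 121.0 = 1.684 mg/L.
The observed yield is Y_obs = Y/(1 + k_d·θ_c) = 0.686 / (1 + 0.0704 × 21.0) = 0.686 / 2.478 = 0.2768 g VSS per g BOD₅ removed.
Mass of BOD₅ removed per day: Q(S₀ − S) = 1720 × 1368 g/m³ = 2354 kg/d.
Biomass produced: P_X = Y_obs·Q·ΔS = 0.2768 × 2354 ≈ 651.4 kg VSS/d.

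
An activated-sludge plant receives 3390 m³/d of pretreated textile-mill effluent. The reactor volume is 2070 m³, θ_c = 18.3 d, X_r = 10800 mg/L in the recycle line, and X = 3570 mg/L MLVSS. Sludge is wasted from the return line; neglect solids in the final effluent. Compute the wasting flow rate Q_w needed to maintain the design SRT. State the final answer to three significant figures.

θ_c = V·X/(Q_w·X_r) when wasting from the recycle, so Q_w = V·X/(θ_c·X_r) = 2070 × 3570 / (18.3 × 10800) = 37.39 m³/d.

Q_w ≈ 37.4 m³/d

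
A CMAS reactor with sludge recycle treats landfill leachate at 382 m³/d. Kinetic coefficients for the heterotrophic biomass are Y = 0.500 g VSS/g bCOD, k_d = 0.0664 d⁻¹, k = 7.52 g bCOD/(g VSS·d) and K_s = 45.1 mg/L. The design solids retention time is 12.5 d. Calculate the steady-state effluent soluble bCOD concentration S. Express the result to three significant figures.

Effluent substrate depends only on kinetics and SRT: S = K_s(1 + k_d θ_c) / [θ_c(Yk − k_d) − 1] = 45.1 × (1 + 0.0664 × 12.5) / [12.5 × (0.500 × 7.52 − 0.0664) − 1] = 82.53 / 45.17 = 1.827 mg/L.

S ≈ 1.83 mg/L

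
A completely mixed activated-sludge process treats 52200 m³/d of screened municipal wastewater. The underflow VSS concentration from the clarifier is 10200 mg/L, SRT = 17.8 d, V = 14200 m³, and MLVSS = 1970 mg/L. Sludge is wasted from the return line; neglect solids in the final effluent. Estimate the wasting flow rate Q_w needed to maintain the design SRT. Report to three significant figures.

Q_w ≈ 154 m³/d

Q_w = (V·X)/(θ_c X_r) = 14200 × 1970 / (17.8 × 10200) = 154.1 m³/d.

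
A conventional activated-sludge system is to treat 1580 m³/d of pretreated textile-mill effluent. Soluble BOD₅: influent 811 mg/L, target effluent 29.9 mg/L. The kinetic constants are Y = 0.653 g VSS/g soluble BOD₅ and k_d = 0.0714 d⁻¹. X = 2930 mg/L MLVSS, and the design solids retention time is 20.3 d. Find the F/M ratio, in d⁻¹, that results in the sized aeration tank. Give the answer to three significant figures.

From the SRT design equation V = Y Q (S₀−S) θ_c / [X (1 + k_d θ_c)] = 0.653 × 1580 × (811 − 29.9) × 20.3 / [2930 × (1 + 0.0714 × 20.3)] = 1.64×10^7 / 7177 = 2280 m³.
F/M = Q·S₀ / (V·X) = 1580 × 811 / (2280 × 2930) = 0.1919 g soluble BOD₅·(g VSS·d)⁻¹.

F/M ≈ 0.192 d⁻¹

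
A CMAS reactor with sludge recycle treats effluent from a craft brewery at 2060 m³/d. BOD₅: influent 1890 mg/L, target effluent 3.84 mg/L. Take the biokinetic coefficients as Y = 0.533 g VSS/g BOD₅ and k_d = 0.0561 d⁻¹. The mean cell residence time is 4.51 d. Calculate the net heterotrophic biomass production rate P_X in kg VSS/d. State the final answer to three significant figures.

P_X ≈ 1650 kg VSS/d

Y_obs = Y / (1 + k_d θ_c) = 0.533 / (1 + 0.0561 × 4.51) = 0.533 / 1.253 = 0.4254.
ΔS = 1890 − 3.84 = 1886 mg/L, so the substrate removal rate is 2060 × 1886/1000 = 3885 kg BOD₅/d.
Biomass produced: P_X = Y_obs·Q·ΔS = 0.4254 × 3885 ≈ 1653 kg VSS/d.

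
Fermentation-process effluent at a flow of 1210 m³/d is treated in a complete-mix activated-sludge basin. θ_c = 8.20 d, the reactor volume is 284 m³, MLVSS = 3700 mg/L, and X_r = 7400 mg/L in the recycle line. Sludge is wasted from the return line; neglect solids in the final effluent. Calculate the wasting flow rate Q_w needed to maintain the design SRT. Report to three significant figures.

Wasting from the return line (neglecting effluent solids): Q_w = V·X / (θ_c·X_r) = 284.0 × 3700 / (8.20 × 7400) = 17.32 m³/d.

Q_w ≈ 17.3 m³/d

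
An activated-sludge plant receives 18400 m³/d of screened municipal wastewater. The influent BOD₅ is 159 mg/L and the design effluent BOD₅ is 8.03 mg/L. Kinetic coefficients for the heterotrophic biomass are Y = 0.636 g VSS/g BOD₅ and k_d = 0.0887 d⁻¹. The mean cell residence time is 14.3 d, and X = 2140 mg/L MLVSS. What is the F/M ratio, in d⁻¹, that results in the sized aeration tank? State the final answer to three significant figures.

F/M ≈ 0.263 d⁻¹

From the SRT design equation V = Y Q (S₀−S) θ_c / [X (1 + k_d θ_c)] = 0.636 × 18400 × (159 − 8.03) × 14.3 / [2140 × (1 + 0.0887 × 14.3)] = 2.53×10^7 / 4854 = 5204 m³.
F/M = applied load / biomass = Q·S₀/(V·X) = 18400 × 159 / (5204 × 2140) = 0.2627 d⁻¹.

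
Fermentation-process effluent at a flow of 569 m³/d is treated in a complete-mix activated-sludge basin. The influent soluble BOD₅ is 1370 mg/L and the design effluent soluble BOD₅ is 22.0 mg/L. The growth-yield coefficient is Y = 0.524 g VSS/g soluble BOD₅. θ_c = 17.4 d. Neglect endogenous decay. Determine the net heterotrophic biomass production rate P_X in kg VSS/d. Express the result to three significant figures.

With endogenous decay neglected, the observed yield equals the true yield: Y_obs = Y = 0.524 g VSS/g soluble BOD₅.
Mass of soluble BOD₅ removed per day: Q(S₀ − S) = 569 × 1348 g/m³ = 767.0 kg/d.
Net biomass production P_X = Y_obs × Q·(S₀ − S) = 0.5240 × 767.0 = 401.9 kg VSS/d.

P_X ≈ 402 kg VSS/d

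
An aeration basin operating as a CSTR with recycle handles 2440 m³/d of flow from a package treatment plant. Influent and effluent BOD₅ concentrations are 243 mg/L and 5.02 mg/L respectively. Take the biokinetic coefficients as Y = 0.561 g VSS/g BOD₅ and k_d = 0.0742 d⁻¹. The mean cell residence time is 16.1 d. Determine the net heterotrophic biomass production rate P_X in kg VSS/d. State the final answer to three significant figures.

P_X ≈ 148 kg VSS/d

The observed yield is Y_obs = Y/(1 + k_d·θ_c) = 0.561 / (1 + 0.0742 × 16.1) = 0.561 / 2.195 = 0.2556 g VSS per g BOD₅ removed.
ΔS = 243 − 5.02 = 238.0 mg/L, so the substrate removal rate is 2440 × 238.0/1000 = 580.7 kg BOD₅/d.
Net biomass production P_X = Y_obs × Q·(S₀ − S) = 0.2556 × 580.7 = 148.4 kg VSS/d.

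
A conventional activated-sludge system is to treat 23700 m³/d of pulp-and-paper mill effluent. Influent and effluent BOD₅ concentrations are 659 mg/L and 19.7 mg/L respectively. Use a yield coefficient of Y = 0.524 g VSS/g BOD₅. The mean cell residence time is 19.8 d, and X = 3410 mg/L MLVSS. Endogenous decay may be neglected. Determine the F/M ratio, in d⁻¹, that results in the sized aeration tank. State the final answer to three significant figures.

V·X = Y·Q·ΔS·θ_c gives V = 0.524 × 23700 × (659 − 19.7) × 19.8 / 3410 = 46099 m³.
F/M = applied load / biomass = Q·S₀/(V·X) = 23700 × 659 / (46099 × 3410) = 0.09935 d⁻¹.

F/M ≈ 0.0994 d⁻¹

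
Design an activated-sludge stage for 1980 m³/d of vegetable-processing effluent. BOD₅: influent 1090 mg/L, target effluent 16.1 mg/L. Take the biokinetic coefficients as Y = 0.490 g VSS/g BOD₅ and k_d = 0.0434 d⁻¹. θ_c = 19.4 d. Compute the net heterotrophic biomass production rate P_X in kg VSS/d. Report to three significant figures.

P_X ≈ 566 kg VSS/d

The observed yield is Y_obs = Y/(1 + k_d·θ_c) = 0.490 / (1 + 0.0434 × 19.4) = 0.490 / 1.842 = 0.2660 g VSS per g BOD₅ removed.
Mass of BOD₅ removed per day: Q(S₀ − S) = 1980 × 1074 g/m³ = 2126 kg/d.
Net biomass production P_X = Y_obs × Q·(S₀ − S) = 0.2660 × 2126 = 565.6 kg VSS/d.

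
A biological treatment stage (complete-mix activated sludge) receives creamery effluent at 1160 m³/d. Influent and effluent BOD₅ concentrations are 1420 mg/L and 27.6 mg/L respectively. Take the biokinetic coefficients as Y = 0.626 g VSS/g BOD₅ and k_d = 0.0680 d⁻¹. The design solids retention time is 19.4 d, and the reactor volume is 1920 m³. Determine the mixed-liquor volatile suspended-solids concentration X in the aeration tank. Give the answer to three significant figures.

X = Y·Q·ΔS·θ_c / [V·(1 + k_d θ_c)] = 0.626 × 1160 × (1420 − 27.6) × 19.4 / [1920 × (1 + 0.0680 × 19.4)] = 4405 mg/L.

X ≈ 4410 mg/L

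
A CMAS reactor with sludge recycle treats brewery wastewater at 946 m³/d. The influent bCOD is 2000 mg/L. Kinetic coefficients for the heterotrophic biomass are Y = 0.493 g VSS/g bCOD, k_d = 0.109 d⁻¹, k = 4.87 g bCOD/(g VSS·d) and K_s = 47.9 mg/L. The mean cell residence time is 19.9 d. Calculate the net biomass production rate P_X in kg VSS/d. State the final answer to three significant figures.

Effluent substrate depends only on kinetics and SRT: S = K_s(1 + k_d θ_c) / [θ_c(Yk − k_d) − 1] = 47.9 × (1 + 0.109 × 19.9) / [19.9 × (0.493 × 4.87 − 0.109) − 1] = 151.8 / 44.61 = 3.403 mg/L.
Y_obs = Y / (1 + k_d θ_c) = 0.493 / (1 + 0.109 × 19.9) = 0.493 / 3.169 = 0.1556.
Mass of bCOD removed per day: Q(S₀ − S) = 946 × 1997 g/m³ = 1889 kg/d.
So the net sludge growth is P_X = 0.1556 × 1889 = 293.8 kg VSS/d.

P_X ≈ 294 kg VSS/d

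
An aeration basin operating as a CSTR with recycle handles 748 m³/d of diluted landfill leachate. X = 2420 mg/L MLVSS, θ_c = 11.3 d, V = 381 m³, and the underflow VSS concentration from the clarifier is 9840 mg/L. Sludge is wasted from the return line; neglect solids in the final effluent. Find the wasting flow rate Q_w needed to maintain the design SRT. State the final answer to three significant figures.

Q_w ≈ 8.29 m³/d

Q_w = (V·X)/(θ_c X_r) = 381.0 × 2420 / (11.3 × 9840) = 8.292 m³/d.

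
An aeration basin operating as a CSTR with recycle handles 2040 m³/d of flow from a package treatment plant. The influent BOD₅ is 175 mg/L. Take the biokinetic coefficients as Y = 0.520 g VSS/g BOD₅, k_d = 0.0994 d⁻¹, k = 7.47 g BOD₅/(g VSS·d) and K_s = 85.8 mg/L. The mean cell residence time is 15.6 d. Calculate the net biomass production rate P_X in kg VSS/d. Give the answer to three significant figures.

P_X ≈ 71.2 kg VSS/d

Effluent substrate depends only on kinetics and SRT: S = K_s(1 + k_d θ_c) / [θ_c(Yk − k_d) − 1] = 85.8 × (1 + 0.0994 × 15.6) / [15.6 × (0.520 × 7.47 − 0.0994) − 1] = 218.8 / 58.05 = 3.770 mg/L.
Y_obs = Y / (1 + k_d θ_c) = 0.520 / (1 + 0.0994 × 15.6) = 0.520 / 2.551 = 0.2039.
Q·(S₀ − S) = 2040 × (175 − 3.77) × 10⁻³ = 349.3 kg/d removed.
Net biomass production P_X = Y_obs × Q·(S₀ − S) = 0.2039 × 349.3 = 71.21 kg VSS/d.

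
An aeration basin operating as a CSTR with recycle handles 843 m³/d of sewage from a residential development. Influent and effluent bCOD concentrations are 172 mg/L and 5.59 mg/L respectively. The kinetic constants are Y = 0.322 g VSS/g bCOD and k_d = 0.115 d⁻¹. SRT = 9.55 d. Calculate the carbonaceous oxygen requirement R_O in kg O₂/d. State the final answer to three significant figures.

R_O ≈ 110 kg O₂/d

The observed yield is Y_obs = Y/(1 + k_d·θ_c) = 0.322 / (1 + 0.115 × 9.55) = 0.322 / 2.098 = 0.1535 g VSS per g bCOD removed.
Substrate removed = Q·(S₀ − S) = 843 m³/d × (172 − 5.59) g/m³ = 1.4×10^5 g/d = 140.3 kg/d.
P_X = Y_obs·Q·(S₀ − S) = 0.1535 × 140.3 = 21.53 kg VSS/d.
R_O = Q·ΔS − 1.42 P_X = 140.3 − 30.57 = 109.7 kg O₂/d.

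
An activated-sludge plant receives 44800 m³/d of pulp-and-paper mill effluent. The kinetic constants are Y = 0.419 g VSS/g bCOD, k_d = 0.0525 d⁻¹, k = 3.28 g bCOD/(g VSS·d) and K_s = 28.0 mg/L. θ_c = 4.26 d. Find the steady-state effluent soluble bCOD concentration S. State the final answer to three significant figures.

Effluent substrate depends only on kinetics and SRT: S = K_s(1 + k_d θ_c) / [θ_c(Yk − k_d) − 1] = 28.0 × (1 + 0.0525 × 4.26) / [4.26 × (0.419 × 3.28 − 0.0525) − 1] = 34.26 / 4.631 = 7.399 mg/L.

S ≈ 7.40 mg/L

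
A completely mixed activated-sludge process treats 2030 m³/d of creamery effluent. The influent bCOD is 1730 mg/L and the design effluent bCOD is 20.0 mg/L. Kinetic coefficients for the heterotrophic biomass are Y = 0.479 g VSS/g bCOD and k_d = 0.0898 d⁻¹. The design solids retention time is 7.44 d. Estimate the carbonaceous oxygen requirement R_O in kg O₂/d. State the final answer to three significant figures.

Correct the yield for decay: Y_obs = Y/(1 + k_d θ_c) = 0.479 / (1 + 0.0898 × 7.44) = 0.479 / 1.668 = 0.2872.
Mass of bCOD removed per day: Q(S₀ − S) = 2030 × 1710 g/m³ = 3471 kg/d.
P_X = Y_obs·Q·(S₀ − S) = 0.2872 × 3471 = 996.8 kg VSS/d.
R_O = Q·ΔS − 1.42 P_X = 3471 − 1415 = 2056 kg O₂/d.

R_O ≈ 2060 kg O₂/d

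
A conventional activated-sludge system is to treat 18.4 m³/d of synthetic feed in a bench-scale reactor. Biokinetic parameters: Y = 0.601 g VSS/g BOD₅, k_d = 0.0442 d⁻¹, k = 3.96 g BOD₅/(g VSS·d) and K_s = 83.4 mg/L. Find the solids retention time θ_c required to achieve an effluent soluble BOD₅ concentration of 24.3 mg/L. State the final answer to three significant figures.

θ_c ≈ 2.03 d

From 1/θ_c = Y·k·S/(K_s + S) − k_d: Y·k·S/(K_s+S) = 0.601 × 3.96 × 24.3 / (83.4 + 24.3) = 0.5370 d⁻¹.
θ_c = 1/(μ − k_d) = 1/(0.5370 − 0.0442) = 1/0.4928 = 2.029 d.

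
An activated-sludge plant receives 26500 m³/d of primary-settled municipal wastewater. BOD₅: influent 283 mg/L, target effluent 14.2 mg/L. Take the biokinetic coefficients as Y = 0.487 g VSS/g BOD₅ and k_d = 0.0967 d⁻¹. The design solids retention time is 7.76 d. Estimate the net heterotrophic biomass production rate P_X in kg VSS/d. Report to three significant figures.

Correct the yield for decay: Y_obs = Y/(1 + k_d θ_c) = 0.487 / (1 + 0.0967 × 7.76) = 0.487 / 1.750 = 0.2782.
Mass of BOD₅ removed per day: Q(S₀ − S) = 26500 × 268.8 g/m³ = 7123 kg/d.
Biomass produced: P_X = Y_obs·Q·ΔS = 0.2782 × 7123 ≈ 1982 kg VSS/d.

P_X ≈ 1980 kg VSS/d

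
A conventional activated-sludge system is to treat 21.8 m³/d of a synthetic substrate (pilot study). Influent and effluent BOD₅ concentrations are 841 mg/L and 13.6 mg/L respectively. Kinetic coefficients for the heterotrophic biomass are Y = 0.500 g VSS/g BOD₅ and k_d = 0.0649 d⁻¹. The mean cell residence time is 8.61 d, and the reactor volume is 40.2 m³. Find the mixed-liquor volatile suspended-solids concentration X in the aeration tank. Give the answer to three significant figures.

From V·X·(1 + k_d·θ_c) = Y·Q·(S₀ − S)·θ_c: X = 0.500 × 21.8 × (841 − 13.6) × 8.61 / [40.2 × (1 + 0.0649 × 8.61)] = 1239 mg/L.

X ≈ 1240 mg/L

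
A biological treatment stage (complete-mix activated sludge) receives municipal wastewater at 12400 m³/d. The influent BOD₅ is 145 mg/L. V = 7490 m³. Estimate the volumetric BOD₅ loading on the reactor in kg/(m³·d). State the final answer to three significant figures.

Volumetric loading L_v = Q·S₀ / V = 12400 × 145 g/m³ / 7490 m³ = 240.1 g/(m³·d) = 0.2401 kg BOD₅/(m³·d).

L_v ≈ 0.240 kg BOD₅/(m³·d)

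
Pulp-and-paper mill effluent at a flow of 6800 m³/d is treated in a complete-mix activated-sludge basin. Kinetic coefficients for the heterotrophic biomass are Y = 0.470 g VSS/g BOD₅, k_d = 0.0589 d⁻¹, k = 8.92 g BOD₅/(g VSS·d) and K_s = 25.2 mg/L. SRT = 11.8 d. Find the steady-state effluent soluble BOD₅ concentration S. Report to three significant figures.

For a completely mixed reactor with recycle the Lawrence–McCarty relation gives S = K_s·(1 + k_d·θ_c) / [θ_c·(Y·k − k_d) − 1] = 25.2 × (1 + 0.0589 × 11.8) / [11.8 × (0.470 × 8.92 − 0.0589) − 1] = 42.71 / 47.78 = 0.8941 mg/L.

S ≈ 0.894 mg/L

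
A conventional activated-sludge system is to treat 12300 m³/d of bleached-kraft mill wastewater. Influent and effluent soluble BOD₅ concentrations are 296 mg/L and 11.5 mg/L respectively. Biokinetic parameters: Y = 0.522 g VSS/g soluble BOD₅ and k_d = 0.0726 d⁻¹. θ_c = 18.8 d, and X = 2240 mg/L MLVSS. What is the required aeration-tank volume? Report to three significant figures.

Steady-state biomass mass balance: V·X·(1 + k_d·θ_c) = Y·Q·(S₀ − S)·θ_c, so V = 0.522 × 12300 × (296 − 11.5) × 18.8 / [2240 × (1 + 0.0726 × 18.8)] = 3.43×10^7 / 5297 = 6483 m³.

V ≈ 6480 m³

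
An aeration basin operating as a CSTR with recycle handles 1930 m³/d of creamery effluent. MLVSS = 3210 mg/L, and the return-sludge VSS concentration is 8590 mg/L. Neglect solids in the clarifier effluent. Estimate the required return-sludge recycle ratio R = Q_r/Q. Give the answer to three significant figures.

R ≈ 0.597

Solids balance on the clarifier gives (1+R)X = R·X_r, so R = X/(X_r − X) = 3210 / (8590 − 3210) = 0.5967.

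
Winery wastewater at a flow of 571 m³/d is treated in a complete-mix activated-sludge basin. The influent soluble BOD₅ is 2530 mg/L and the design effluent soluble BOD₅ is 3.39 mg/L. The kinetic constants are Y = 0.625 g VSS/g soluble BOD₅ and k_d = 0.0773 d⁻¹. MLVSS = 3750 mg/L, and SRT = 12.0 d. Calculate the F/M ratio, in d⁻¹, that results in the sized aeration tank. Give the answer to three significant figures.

F/M ≈ 0.257 d⁻¹

Steady-state biomass mass balance: V·X·(1 + k_d·θ_c) = Y·Q·(S₀ − S)·θ_c, so V = 0.625 × 571 × (2530 − 3.39) × 12.0 / [3750 × (1 + 0.0773 × 12.0)] = 1.08×10^7 / 7228 = 1497 m³.
F/M = applied load / biomass = Q·S₀/(V·X) = 571 × 2530 / (1497 × 3750) = 0.2574 d⁻¹.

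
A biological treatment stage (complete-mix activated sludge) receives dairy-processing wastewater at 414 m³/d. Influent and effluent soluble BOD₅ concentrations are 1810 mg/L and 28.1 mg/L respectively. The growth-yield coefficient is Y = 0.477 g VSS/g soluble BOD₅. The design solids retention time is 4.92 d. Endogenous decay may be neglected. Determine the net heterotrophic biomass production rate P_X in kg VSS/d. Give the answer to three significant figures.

P_X ≈ 352 kg VSS/d

Since k_d ≈ 0, Y_obs = Y = 0.477 g VSS/g soluble BOD₅.
Mass of soluble BOD₅ removed per day: Q(S₀ − S) = 414 × 1782 g/m³ = 737.7 kg/d.
P_X = Y_obs · Q(S₀ − S) = 0.4770 × 737.7 = 351.9 kg VSS/d.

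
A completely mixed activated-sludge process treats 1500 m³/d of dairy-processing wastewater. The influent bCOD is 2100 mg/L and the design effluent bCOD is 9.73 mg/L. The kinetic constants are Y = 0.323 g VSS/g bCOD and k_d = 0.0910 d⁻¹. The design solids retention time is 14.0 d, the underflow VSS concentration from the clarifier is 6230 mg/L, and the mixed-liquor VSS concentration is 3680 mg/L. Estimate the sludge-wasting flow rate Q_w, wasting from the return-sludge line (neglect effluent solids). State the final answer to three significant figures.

Steady-state biomass mass balance: V·X·(1 + k_d·θ_c) = Y·Q·(S₀ − S)·θ_c, so V = 0.323 × 1500 × (2100 − 9.73) × 14.0 / [3680 × (1 + 0.0910 × 14.0)] = 1.42×10^7 / 8368 = 1694 m³.
Wasting from the return line (neglecting effluent solids): Q_w = V·X / (θ_c·X_r) = 1694 × 3680 / (14.0 × 6230) = 71.49 m³/d.

Q_w ≈ 71.5 m³/d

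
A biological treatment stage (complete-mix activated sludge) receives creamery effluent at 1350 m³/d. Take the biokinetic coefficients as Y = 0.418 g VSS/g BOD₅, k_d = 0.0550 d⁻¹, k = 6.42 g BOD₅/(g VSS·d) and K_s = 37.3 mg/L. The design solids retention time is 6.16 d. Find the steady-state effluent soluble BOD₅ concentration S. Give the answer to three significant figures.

Effluent substrate depends only on kinetics and SRT: S = K_s(1 + k_d θ_c) / [θ_c(Yk − k_d) − 1] = 37.3 × (1 + 0.0550 × 6.16) / [6.16 × (0.418 × 6.42 − 0.0550) − 1] = 49.94 / 15.19 = 3.287 mg/L.

S ≈ 3.29 mg/L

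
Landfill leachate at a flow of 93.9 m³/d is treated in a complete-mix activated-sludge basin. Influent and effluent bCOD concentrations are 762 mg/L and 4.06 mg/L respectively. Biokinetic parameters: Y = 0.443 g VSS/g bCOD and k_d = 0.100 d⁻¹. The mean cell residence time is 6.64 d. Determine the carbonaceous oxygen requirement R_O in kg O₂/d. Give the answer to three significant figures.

R_O ≈ 44.3 kg O₂/d

Y_obs = Y / (1 + k_d θ_c) = 0.443 / (1 + 0.100 × 6.64) = 0.443 / 1.664 = 0.2662.
Substrate removed = Q·(S₀ − S) = 93.9 m³/d × (762 − 4.06) g/m³ = 7.12×10^4 g/d = 71.17 kg/d.
Biomass synthesised: P_X = Y_obs × 71.17 = 18.95 kg VSS/d.
R_O = Q·(S₀ − S) − 1.42·P_X = 71.17 − 1.42 × 18.95 = 44.27 kg O₂/d.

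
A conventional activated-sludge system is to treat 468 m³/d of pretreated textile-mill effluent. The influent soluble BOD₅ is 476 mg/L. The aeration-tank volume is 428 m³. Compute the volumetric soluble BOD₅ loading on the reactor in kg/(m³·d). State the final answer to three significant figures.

L_v ≈ 0.520 kg soluble BOD₅/(m³·d)

Volumetric loading L_v = Q·S₀ / V = 468 × 476 g/m³ / 428.0 m³ = 520.5 g/(m³·d) = 0.5205 kg soluble BOD₅/(m³·d).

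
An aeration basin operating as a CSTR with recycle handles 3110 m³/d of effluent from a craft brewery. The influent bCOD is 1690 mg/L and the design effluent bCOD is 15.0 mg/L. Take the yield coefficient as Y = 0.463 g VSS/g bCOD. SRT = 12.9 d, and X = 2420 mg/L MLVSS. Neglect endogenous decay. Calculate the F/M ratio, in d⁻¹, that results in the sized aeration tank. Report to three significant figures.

V·X = Y·Q·ΔS·θ_c gives V = 0.463 × 3110 × (1690 − 15.0) × 12.9 / 2420 = 12857 m³.
F/M = applied load / biomass = Q·S₀/(V·X) = 3110 × 1690 / (12857 × 2420) = 0.1689 d⁻¹.

F/M ≈ 0.169 d⁻¹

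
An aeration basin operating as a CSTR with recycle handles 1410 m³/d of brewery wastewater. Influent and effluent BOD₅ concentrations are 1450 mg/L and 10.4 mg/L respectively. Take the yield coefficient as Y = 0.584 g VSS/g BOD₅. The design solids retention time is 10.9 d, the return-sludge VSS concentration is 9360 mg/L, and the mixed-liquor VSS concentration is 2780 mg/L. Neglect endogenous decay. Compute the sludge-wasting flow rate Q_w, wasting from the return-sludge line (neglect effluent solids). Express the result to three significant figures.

With k_d = 0 the design equation reduces to V = Y Q (S₀−S) θ_c / X = 0.584 × 1410 × (1450 − 10.4) × 10.9 / 2780 = 4648 m³.
Q_w = (V·X)/(θ_c X_r) = 4648 × 2780 / (10.9 × 9360) = 126.6 m³/d.

Q_w ≈ 127 m³/d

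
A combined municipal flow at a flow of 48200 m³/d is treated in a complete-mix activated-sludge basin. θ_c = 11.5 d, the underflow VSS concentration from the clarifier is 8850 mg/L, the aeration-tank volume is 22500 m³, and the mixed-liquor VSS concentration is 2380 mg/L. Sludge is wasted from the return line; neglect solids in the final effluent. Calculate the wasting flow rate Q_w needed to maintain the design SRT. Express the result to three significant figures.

Q_w ≈ 526 m³/d

Wasting from the return line (neglecting effluent solids): Q_w = V·X / (θ_c·X_r) = 22500 × 2380 / (11.5 × 8850) = 526.2 m³/d.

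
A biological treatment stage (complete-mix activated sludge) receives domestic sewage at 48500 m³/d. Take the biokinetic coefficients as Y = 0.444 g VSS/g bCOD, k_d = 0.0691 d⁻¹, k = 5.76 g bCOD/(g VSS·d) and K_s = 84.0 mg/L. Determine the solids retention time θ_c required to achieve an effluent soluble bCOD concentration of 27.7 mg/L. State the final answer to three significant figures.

θ_c ≈ 1.77 d

Specific growth rate at S = 27.7 mg/L: μ = YkS/(K_s+S) = 0.444·5.76·27.7/(84.0+27.7) = 0.6342 d⁻¹.
Then 1/θ_c = μ − k_d = 0.6342 − 0.0691 = 0.5651 d⁻¹, giving θ_c = 1.770 d.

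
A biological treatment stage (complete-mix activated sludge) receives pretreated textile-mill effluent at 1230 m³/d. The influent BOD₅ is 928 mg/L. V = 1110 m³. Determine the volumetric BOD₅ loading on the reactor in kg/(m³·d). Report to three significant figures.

L_v ≈ 1.03 kg BOD₅/(m³·d)

Volumetric loading L_v = Q·S₀ / V = 1230 × 928 g/m³ / 1110 m³ = 1028 g/(m³·d) = 1.028 kg BOD₅/(m³·d).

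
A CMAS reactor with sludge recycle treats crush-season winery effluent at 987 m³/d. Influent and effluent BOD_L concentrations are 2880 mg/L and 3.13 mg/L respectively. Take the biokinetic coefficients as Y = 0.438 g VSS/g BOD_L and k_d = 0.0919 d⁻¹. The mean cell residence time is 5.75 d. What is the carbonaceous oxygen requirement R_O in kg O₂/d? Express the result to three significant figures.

R_O ≈ 1680 kg O₂/d

Y_obs = Y / (1 + k_d θ_c) = 0.438 / (1 + 0.0919 × 5.75) = 0.438 / 1.528 = 0.2866.
Substrate removed = Q·(S₀ − S) = 987 m³/d × (2880 − 3.13) g/m³ = 2.84×10^6 g/d = 2839 kg/d.
Biomass synthesised: P_X = Y_obs × 2839 = 813.7 kg VSS/d.
R_O = Q·ΔS − 1.42 P_X = 2839 − 1155 = 1684 kg O₂/d.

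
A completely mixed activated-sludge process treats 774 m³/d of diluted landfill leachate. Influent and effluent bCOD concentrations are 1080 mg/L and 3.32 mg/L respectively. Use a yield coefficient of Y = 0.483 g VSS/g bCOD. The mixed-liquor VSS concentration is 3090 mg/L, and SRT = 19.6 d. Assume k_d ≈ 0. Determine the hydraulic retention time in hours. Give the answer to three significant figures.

τ ≈ 79.2 h

V·X = Y·Q·ΔS·θ_c gives V = 0.483 × 774 × (1080 − 3.32) × 19.6 / 3090 = 2553 m³.
Hydraulic retention time τ = V/Q = 2553 / 774 = 3.299 d = 79.17 h.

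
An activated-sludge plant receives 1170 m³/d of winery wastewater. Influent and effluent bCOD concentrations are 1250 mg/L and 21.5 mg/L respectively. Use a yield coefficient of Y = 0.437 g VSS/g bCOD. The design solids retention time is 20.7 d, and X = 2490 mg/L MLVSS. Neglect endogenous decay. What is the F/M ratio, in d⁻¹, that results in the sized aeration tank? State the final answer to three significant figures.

With k_d = 0 the design equation reduces to V = Y Q (S₀−S) θ_c / X = 0.437 × 1170 × (1250 − 21.5) × 20.7 / 2490 = 5222 m³.
F/M = applied load / biomass = Q·S₀/(V·X) = 1170 × 1250 / (5222 × 2490) = 0.1125 d⁻¹.

F/M ≈ 0.112 d⁻¹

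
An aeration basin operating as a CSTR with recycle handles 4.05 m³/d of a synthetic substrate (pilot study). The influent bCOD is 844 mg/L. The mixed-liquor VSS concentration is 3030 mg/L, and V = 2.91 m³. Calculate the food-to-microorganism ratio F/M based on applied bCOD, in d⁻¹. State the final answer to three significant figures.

F/M = applied load / biomass = Q·S₀/(V·X) = 4.05 × 844 / (2.910 × 3030) = 0.3877 d⁻¹.

F/M ≈ 0.388 d⁻¹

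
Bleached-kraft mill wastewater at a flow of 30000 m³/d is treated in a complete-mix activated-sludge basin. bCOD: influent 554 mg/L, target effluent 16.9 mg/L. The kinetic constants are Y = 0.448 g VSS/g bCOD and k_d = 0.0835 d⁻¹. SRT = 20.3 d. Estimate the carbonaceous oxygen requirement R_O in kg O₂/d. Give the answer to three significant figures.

Observed yield with endogenous decay: Y_obs = Y / (1 + k_d·θ_c) = 0.448 / (1 + 0.0835 × 20.3) = 0.448 / 2.695 = 0.1662 g VSS/g bCOD.
Q·(S₀ − S) = 30000 × (554 − 16.9) × 10⁻³ = 16113 kg/d removed.
Biomass synthesised: P_X = Y_obs × 16113 = 2678 kg VSS/d.
R_O = Q·(S₀ − S) − 1.42·P_X = 16113 − 1.42 × 2678 = 12310 kg O₂/d.

R_O ≈ 12300 kg O₂/d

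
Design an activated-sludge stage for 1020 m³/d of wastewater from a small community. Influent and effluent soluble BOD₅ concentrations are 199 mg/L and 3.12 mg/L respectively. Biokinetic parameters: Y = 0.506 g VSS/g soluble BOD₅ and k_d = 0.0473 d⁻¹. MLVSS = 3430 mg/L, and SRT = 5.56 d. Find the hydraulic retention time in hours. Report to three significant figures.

τ ≈ 3.05 h

Steady-state biomass mass balance: V·X·(1 + k_d·θ_c) = Y·Q·(S₀ − S)·θ_c, so V = 0.506 × 1020 × (199 − 3.12) × 5.56 / [3430 × (1 + 0.0473 × 5.56)] = 5.62×10^5 / 4332 = 129.8 m³.
τ = V/Q = 129.8/1020 = 0.1272 d, or 3.053 h.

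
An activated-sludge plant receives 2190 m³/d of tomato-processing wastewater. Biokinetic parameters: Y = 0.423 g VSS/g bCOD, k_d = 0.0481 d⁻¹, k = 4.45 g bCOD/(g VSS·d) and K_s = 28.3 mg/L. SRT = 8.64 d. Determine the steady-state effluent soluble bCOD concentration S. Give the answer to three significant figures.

S ≈ 2.70 mg/L

From the Monod/SRT balance for a CMAS, S = K_s·(1+k_d θ_c)/[θ_c·(Y k − k_d) − 1] = 28.3 × (1 + 0.0481 × 8.64) / [8.64 × (0.423 × 4.45 − 0.0481) − 1] = 40.06 / 14.85 = 2.698 mg/L.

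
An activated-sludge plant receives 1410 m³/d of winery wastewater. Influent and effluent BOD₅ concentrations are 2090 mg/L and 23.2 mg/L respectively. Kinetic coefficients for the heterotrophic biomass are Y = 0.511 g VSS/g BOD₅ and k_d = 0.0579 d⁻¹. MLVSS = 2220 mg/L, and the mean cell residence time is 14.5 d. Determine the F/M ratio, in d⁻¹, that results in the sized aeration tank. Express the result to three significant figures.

From the SRT design equation V = Y Q (S₀−S) θ_c / [X (1 + k_d θ_c)] = 0.511 × 1410 × (2090 − 23.2) × 14.5 / [2220 × (1 + 0.0579 × 14.5)] = 2.16×10^7 / 4084 = 5287 m³.
F/M = applied load / biomass = Q·S₀/(V·X) = 1410 × 2090 / (5287 × 2220) = 0.2511 d⁻¹.

F/M ≈ 0.251 d⁻¹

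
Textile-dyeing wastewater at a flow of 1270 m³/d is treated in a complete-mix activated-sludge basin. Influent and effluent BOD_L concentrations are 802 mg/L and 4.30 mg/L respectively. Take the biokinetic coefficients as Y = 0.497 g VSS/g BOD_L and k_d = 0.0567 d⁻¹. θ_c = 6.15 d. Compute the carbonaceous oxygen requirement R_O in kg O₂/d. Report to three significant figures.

Y_obs = Y / (1 + k_d θ_c) = 0.497 / (1 + 0.0567 × 6.15) = 0.497 / 1.349 = 0.3685.
Q·(S₀ − S) = 1270 × (802 − 4.30) × 10⁻³ = 1013 kg/d removed.
P_X = Y_obs·Q·(S₀ − S) = 0.3685 × 1013 = 373.3 kg VSS/d.
R_O = Q·ΔS − 1.42 P_X = 1013 − 530.1 = 483.0 kg O₂/d.

R_O ≈ 483 kg O₂/d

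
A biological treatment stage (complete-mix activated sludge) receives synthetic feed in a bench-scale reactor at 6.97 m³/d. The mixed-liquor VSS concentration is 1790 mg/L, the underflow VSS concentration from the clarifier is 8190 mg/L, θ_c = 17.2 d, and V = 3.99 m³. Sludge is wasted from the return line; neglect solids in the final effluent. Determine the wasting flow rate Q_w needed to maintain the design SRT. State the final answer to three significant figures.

Q_w ≈ 0.0507 m³/d

θ_c = V·X/(Q_w·X_r) when wasting from the recycle, so Q_w = V·X/(θ_c·X_r) = 3.990 × 1790 / (17.2 × 8190) = 0.05070 m³/d.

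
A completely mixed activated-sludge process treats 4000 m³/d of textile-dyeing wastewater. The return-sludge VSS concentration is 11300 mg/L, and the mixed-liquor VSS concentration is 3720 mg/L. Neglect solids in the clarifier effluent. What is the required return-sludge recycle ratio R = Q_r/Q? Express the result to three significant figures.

R = Q_r/Q = X/(X_r − X) = 3720 / (11300 − 3720) = 0.4908.

R ≈ 0.491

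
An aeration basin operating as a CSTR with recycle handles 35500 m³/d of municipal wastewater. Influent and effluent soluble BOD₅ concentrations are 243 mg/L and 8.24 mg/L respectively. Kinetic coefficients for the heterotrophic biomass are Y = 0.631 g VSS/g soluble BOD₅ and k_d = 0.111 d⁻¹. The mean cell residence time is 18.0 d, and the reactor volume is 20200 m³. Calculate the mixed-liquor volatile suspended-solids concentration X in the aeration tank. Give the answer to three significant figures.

X = Y·Q·ΔS·θ_c / [V·(1 + k_d θ_c)] = 0.631 × 35500 × (243 − 8.24) × 18.0 / [20200 × (1 + 0.111 × 18.0)] = 1563 mg/L.

X ≈ 1560 mg/L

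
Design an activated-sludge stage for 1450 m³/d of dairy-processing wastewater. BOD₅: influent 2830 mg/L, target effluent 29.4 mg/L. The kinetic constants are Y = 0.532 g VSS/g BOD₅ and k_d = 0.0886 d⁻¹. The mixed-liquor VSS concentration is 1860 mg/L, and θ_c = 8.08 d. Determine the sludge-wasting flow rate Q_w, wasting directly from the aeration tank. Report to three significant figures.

Q_w ≈ 677 m³/d

Rearranging the biomass balance for a CMAS with decay, V = Y·Q·ΔS·θ_c / [X·(1+k_d θ_c)] = 0.532 × 1450 × (2830 − 29.4) × 8.08 / [1860 × (1 + 0.0886 × 8.08)] = 1.75×10^7 / 3192 = 5469 m³.
For wasting at MLVSS concentration, Q_w = V/θ_c = 5469/8.08 = 676.9 m³/d.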